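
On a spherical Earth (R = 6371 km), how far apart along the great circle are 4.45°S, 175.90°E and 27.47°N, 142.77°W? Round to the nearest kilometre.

Δλ = -142.77 − 175.90 = -318.67°; wrapped into (−180°, 180°]: 41.33°.
Δφ = 27.47 − -4.45 = 31.92°.
a = sin²(Δφ/2) + cos φ₁ · cos φ₂ · sin²(Δλ/2) = 0.185772.
c = 2·atan2(√a, √(1−a)) = 0.89123 rad → d = 6371·c ≈ 5678.03 km.

5678 km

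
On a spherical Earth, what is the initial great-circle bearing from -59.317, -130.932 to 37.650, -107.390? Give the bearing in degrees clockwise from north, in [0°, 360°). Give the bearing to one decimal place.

Δλ = -107.390 − -130.932 = 23.542°.
θ = atan2( sin Δλ · cos φ₂ , cos φ₁ · sin φ₂ − sin φ₁ · cos φ₂ · cos Δλ )
  = atan2(0.31624, 0.93594) = 18.670° → normalised to [0°, 360°): 18.670°.

18.7°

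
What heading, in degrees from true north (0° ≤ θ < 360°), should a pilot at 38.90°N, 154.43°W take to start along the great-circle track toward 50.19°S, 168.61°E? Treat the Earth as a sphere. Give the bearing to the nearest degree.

Δλ = 168.61 − -154.43 = 323.04°; wrapped into (−180°, 180°]: -36.96°.
θ = atan2( sin Δλ · cos φ₂ , cos φ₁ · sin φ₂ − sin φ₁ · cos φ₂ · cos Δλ )
  = atan2(-0.38495, -0.91908) = -157.274° → normalised to [0°, 360°): 202.726°.

203°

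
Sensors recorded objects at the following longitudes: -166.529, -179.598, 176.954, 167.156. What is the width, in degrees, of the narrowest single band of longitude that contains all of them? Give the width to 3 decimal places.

Sort the longitudes: -179.598°, -166.529°, +167.156°, +176.954°.
Eastward gaps between consecutive values (wrapping around): 13.069°, 333.685°, 9.798°, 3.448°.
Largest gap = 333.685° ⇒ minimal covering band is its complement: 360° − 333.685° = 26.315°.
Band runs from +167.156° eastward to -166.529°, crossing the antimeridian.

26.315°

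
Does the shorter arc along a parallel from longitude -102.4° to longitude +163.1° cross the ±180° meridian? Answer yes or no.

Naïve |163.1 − -102.4| = 265.5° > 180°, so the shorter arc goes the other way round — across 180°.
Signed shortest Δλ = ((163.1 − -102.4 + 180) mod 360) − 180 = -94.5°.
Going west by 94.5° from -102.4° passes through 180° before reaching +163.1°.

Yes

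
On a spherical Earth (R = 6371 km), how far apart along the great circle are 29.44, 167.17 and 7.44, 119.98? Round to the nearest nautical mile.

2967 nmi

Δλ = 119.98 − 167.17 = -47.19°.
Δφ = 7.44 − 29.44 = -22.00°.
a = sin²(Δφ/2) + cos φ₁ · cos φ₂ · sin²(Δλ/2) = 0.174760.
c = 2·atan2(√a, √(1−a)) = 0.86258 rad → d = 6371·c ≈ 5495.50 km ≈ 2967.33 nmi.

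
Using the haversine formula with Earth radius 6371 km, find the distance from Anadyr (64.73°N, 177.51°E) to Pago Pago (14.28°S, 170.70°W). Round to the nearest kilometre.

8842 km

Δλ = -170.70 − 177.51 = -348.21°; wrapped into (−180°, 180°]: 11.79°.
Δφ = -14.28 − 64.73 = -79.01°.
a = sin²(Δφ/2) + cos φ₁ · cos φ₂ · sin²(Δλ/2) = 0.409045.
c = 2·atan2(√a, √(1−a)) = 1.38787 rad → d = 6371·c ≈ 8842.11 km.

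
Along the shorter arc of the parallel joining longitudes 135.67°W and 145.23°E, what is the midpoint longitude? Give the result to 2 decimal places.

Signed shortest Δλ from -135.67° to +145.23° is -79.10°.
Midpoint longitude = -135.67° + (-79.10°)/2 = -135.67° − 39.55° = -175.22°.
(The naïve average (-135.67 + +145.23)/2 = 4.78° is on the wrong side of the globe.)

175.22°W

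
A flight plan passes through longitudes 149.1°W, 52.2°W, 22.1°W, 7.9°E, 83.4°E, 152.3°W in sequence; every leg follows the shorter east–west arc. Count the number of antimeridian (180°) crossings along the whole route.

Leg 1: -149.1° → -52.2°, shortest Δλ = 96.9° (east) — does not cross 180°.
Leg 2: -52.2° → -22.1°, shortest Δλ = 30.1° (east) — does not cross 180°.
Leg 3: -22.1° → +7.9°, shortest Δλ = 30.0° (east) — does not cross 180°.
Leg 4: +7.9° → +83.4°, shortest Δλ = 75.5° (east) — does not cross 180°.
Leg 5: +83.4° → -152.3°, shortest Δλ = 124.3° (east) — crosses 180°.
Total crossings: 1.

1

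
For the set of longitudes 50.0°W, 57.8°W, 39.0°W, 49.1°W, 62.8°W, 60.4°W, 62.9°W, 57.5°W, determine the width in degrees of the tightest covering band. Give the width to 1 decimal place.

Sort the longitudes: -62.9°, -62.8°, -60.4°, -57.8°, -57.5°, -50.0°, -49.1°, -39.0°.
Eastward gaps between consecutive values (wrapping around): 0.1°, 2.4°, 2.6°, 0.3°, 7.5°, 0.9°, 10.1°, 336.1°.
Largest gap = 336.1° ⇒ minimal covering band is its complement: 360° − 336.1° = 23.9°.
Band runs from -62.9° eastward to -39.0°.

23.9°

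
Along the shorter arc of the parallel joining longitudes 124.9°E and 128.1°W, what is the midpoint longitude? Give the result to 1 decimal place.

178.4°E

Signed shortest Δλ from +124.9° to -128.1° is +107.0°.
Midpoint longitude = +124.9° + (+107.0°)/2 = +124.9° + 53.5° = +178.4°.
(The naïve average (+124.9 + -128.1)/2 = -1.6° is on the wrong side of the globe.)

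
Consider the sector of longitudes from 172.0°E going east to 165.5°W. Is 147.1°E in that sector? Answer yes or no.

No

Band width going east from +172.0° to -165.5°: ((-165.5 − 172.0) mod 360) = 22.5°.
Offset of +147.1° east of the west edge: ((147.1 − 172.0) mod 360) = 335.1°.
335.1° > 22.5° ⇒ outside.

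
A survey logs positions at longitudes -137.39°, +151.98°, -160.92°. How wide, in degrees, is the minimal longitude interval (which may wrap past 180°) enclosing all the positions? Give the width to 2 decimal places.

Sort the longitudes: -160.92°, -137.39°, +151.98°.
Eastward gaps between consecutive values (wrapping around): 23.53°, 289.37°, 47.10°.
Largest gap = 289.37° ⇒ minimal covering band is its complement: 360° − 289.37° = 70.63°.
Band runs from +151.98° eastward to -137.39°, crossing the antimeridian.

70.63°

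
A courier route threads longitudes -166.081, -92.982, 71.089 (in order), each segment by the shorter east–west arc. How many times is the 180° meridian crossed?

Leg 1: -166.081° → -92.982°, shortest Δλ = 73.099° (east) — does not cross 180°.
Leg 2: -92.982° → +71.089°, shortest Δλ = 164.071° (east) — does not cross 180°.
Total crossings: 0.

0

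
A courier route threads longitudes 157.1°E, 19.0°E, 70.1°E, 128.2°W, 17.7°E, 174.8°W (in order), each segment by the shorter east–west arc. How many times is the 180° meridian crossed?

Leg 1: +157.1° → +19.0°, shortest Δλ = -138.1° (west) — does not cross 180°.
Leg 2: +19.0° → +70.1°, shortest Δλ = 51.1° (east) — does not cross 180°.
Leg 3: +70.1° → -128.2°, shortest Δλ = 161.7° (east) — crosses 180°.
Leg 4: -128.2° → +17.7°, shortest Δλ = 145.9° (east) — does not cross 180°.
Leg 5: +17.7° → -174.8°, shortest Δλ = 167.5° (east) — crosses 180°.
Total crossings: 2.

2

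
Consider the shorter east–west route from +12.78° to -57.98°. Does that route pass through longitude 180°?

Signed shortest Δλ = ((-57.98 − 12.78 + 180) mod 360) − 180 = -70.76°.
Going west by 70.76° from +12.78° reaches -57.98° without touching 180°.

No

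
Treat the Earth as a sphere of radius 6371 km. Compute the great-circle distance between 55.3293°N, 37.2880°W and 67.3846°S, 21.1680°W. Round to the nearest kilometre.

13711 km

Δλ = -21.1680 − -37.2880 = 16.1200°.
Δφ = -67.3846 − 55.3293 = -122.7139°.
a = sin²(Δφ/2) + cos φ₁ · cos φ₂ · sin²(Δλ/2) = 0.774523.
c = 2·atan2(√a, √(1−a)) = 2.15202 rad → d = 6371·c ≈ 13710.51 km.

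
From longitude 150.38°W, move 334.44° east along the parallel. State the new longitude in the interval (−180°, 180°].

Start at -150.38°; shift +334.44° → +184.06°.
+184.06° lies outside (−180°, 180°]; subtract 360° → -175.94°.

175.94°W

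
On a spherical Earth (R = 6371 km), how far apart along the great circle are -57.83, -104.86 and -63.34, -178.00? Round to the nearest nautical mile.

2061 nmi

Δλ = -178.00 − -104.86 = -73.14°.
Δφ = -63.34 − -57.83 = -5.51°.
a = sin²(Δφ/2) + cos φ₁ · cos φ₂ · sin²(Δλ/2) = 0.087116.
c = 2·atan2(√a, √(1−a)) = 0.59923 rad → d = 6371·c ≈ 3817.71 km ≈ 2061.40 nmi.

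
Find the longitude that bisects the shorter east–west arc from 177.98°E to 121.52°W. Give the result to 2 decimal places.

151.77°W

Signed shortest Δλ from +177.98° to -121.52° is +60.50°.
Midpoint longitude = +177.98° + (+60.50°)/2 = +177.98° + 30.25° = +208.23°.
Normalise into (−180°, 180°]: -151.77°.
(The naïve average (+177.98 + -121.52)/2 = 28.23° is on the wrong side of the globe.)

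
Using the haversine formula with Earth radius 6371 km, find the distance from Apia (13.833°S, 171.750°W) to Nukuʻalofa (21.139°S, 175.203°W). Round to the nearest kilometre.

891 km

Δλ = -175.203 − -171.750 = -3.453°.
Δφ = -21.139 − -13.833 = -7.306°.
a = sin²(Δφ/2) + cos φ₁ · cos φ₂ · sin²(Δλ/2) = 0.004882.
c = 2·atan2(√a, √(1−a)) = 0.13985 rad → d = 6371·c ≈ 890.98 km.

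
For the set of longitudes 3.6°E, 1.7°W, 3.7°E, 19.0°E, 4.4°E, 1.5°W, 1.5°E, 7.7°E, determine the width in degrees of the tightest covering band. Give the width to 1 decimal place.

Sort the longitudes: -1.7°, -1.5°, +1.5°, +3.6°, +3.7°, +4.4°, +7.7°, +19.0°.
Eastward gaps between consecutive values (wrapping around): 0.2°, 3.0°, 2.1°, 0.1°, 0.7°, 3.3°, 11.3°, 339.3°.
Largest gap = 339.3° ⇒ minimal covering band is its complement: 360° − 339.3° = 20.7°.
Band runs from -1.7° eastward to +19.0°.

20.7°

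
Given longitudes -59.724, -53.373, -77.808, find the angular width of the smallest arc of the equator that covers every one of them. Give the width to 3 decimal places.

24.435°

Sort the longitudes: -77.808°, -59.724°, -53.373°.
Eastward gaps between consecutive values (wrapping around): 18.084°, 6.351°, 335.565°.
Largest gap = 335.565° ⇒ minimal covering band is its complement: 360° − 335.565° = 24.435°.
Band runs from -77.808° eastward to -53.373°.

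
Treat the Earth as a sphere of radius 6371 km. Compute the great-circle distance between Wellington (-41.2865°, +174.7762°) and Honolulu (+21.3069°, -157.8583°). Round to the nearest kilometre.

Δλ = -157.8583 − 174.7762 = -332.6345°; wrapped into (−180°, 180°]: 27.3655°.
Δφ = 21.3069 − -41.2865 = 62.5934°.
a = sin²(Δφ/2) + cos φ₁ · cos φ₂ · sin²(Δλ/2) = 0.309020.
c = 2·atan2(√a, √(1−a)) = 1.17888 rad → d = 6371·c ≈ 7510.64 km.

7511 km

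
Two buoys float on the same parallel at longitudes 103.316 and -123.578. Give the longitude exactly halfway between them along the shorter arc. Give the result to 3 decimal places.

Signed shortest Δλ from +103.316° to -123.578° is +133.106°.
Midpoint longitude = +103.316° + (+133.106°)/2 = +103.316° + 66.553° = +169.869°.
(The naïve average (+103.316 + -123.578)/2 = -10.131° is on the wrong side of the globe.)

+169.869°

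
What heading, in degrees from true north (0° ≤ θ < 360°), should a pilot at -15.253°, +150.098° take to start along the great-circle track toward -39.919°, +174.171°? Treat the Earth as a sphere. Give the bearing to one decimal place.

Δλ = 174.171 − 150.098 = 24.073°.
θ = atan2( sin Δλ · cos φ₂ , cos φ₁ · sin φ₂ − sin φ₁ · cos φ₂ · cos Δλ )
  = atan2(0.31284, -0.43488) = 144.270° → normalised to [0°, 360°): 144.270°.

144.3°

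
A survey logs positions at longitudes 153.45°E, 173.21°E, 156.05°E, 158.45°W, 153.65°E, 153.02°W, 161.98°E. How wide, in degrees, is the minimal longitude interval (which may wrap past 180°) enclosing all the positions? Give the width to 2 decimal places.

53.53°

Sort the longitudes: -158.45°, -153.02°, +153.45°, +153.65°, +156.05°, +161.98°, +173.21°.
Eastward gaps between consecutive values (wrapping around): 5.43°, 306.47°, 0.20°, 2.40°, 5.93°, 11.23°, 28.34°.
Largest gap = 306.47° ⇒ minimal covering band is its complement: 360° − 306.47° = 53.53°.
Band runs from +153.45° eastward to -153.02°, crossing the antimeridian.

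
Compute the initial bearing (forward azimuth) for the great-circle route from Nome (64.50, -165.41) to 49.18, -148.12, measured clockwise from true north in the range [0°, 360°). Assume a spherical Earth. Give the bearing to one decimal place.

140.7°

Δλ = -148.12 − -165.41 = 17.29°.
θ = atan2( sin Δλ · cos φ₂ , cos φ₁ · sin φ₂ − sin φ₁ · cos φ₂ · cos Δλ )
  = atan2(0.19428, -0.23755) = 140.722° → normalised to [0°, 360°): 140.722°.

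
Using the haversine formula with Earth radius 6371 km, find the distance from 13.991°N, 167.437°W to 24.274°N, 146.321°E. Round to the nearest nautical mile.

Δλ = 146.321 − -167.437 = 313.758°; wrapped into (−180°, 180°]: -46.242°.
Δφ = 24.274 − 13.991 = 10.283°.
a = sin²(Δφ/2) + cos φ₁ · cos φ₂ · sin²(Δλ/2) = 0.144422.
c = 2·atan2(√a, √(1−a)) = 0.77965 rad → d = 6371·c ≈ 4967.18 km ≈ 2682.06 nmi.

2682 nmi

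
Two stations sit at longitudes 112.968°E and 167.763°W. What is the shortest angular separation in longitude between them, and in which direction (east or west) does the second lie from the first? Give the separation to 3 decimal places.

79.269° east

Raw difference: -167.763 − 112.968 = -280.731°.
Normalise into (−180°, 180°]: -280.731° + 360° = 79.269°.
Positive ⇒ the second point lies to the east; separation 79.269°.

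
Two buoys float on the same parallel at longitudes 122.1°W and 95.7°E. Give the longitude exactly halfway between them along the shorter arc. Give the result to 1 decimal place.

166.8°E

Signed shortest Δλ from -122.1° to +95.7° is -142.2°.
Midpoint longitude = -122.1° + (-142.2°)/2 = -122.1° − 71.1° = -193.2°.
Normalise into (−180°, 180°]: +166.8°.
(The naïve average (-122.1 + +95.7)/2 = -13.2° is on the wrong side of the globe.)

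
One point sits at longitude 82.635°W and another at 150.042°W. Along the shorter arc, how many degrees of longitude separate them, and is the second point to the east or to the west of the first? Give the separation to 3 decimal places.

67.407° west

Raw difference: -150.042 − -82.635 = -67.407°.
Normalise into (−180°, 180°]: -67.407° stays -67.407°.
Negative ⇒ the second point lies to the west; separation 67.407°.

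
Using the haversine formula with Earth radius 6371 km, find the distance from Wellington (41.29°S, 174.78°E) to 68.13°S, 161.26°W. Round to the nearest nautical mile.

Δλ = -161.26 − 174.78 = -336.04°; wrapped into (−180°, 180°]: 23.96°.
Δφ = -68.13 − -41.29 = -26.84°.
a = sin²(Δφ/2) + cos φ₁ · cos φ₂ · sin²(Δλ/2) = 0.065924.
c = 2·atan2(√a, √(1−a)) = 0.51933 rad → d = 6371·c ≈ 3308.64 km ≈ 1786.52 nmi.

1787 nmi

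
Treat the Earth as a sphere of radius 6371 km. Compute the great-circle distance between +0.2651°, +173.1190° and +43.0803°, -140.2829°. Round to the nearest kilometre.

6635 km

Δλ = -140.2829 − 173.1190 = -313.4019°; wrapped into (−180°, 180°]: 46.5981°.
Δφ = 43.0803 − 0.2651 = 42.8152°.
a = sin²(Δφ/2) + cos φ₁ · cos φ₂ · sin²(Δλ/2) = 0.247490.
c = 2·atan2(√a, √(1−a)) = 1.04139 rad → d = 6371·c ≈ 6634.71 km.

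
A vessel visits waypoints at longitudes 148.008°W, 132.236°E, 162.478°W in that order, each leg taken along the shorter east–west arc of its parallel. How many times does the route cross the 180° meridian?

Leg 1: -148.008° → +132.236°, shortest Δλ = -79.756° (west) — crosses 180°.
Leg 2: +132.236° → -162.478°, shortest Δλ = 65.286° (east) — crosses 180°.
Total crossings: 2.

2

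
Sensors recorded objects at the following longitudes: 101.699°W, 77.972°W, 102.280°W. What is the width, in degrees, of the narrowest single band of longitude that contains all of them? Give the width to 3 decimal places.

24.308°

Sort the longitudes: -102.280°, -101.699°, -77.972°.
Eastward gaps between consecutive values (wrapping around): 0.581°, 23.727°, 335.692°.
Largest gap = 335.692° ⇒ minimal covering band is its complement: 360° − 335.692° = 24.308°.
Band runs from -102.280° eastward to -77.972°.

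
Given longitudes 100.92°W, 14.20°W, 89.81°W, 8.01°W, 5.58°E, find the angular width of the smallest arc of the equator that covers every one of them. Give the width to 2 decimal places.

Sort the longitudes: -100.92°, -89.81°, -14.20°, -8.01°, +5.58°.
Eastward gaps between consecutive values (wrapping around): 11.11°, 75.61°, 6.19°, 13.59°, 253.50°.
Largest gap = 253.50° ⇒ minimal covering band is its complement: 360° − 253.50° = 106.50°.
Band runs from -100.92° eastward to +5.58°.

106.50°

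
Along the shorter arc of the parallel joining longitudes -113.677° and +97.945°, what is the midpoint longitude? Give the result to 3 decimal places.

+172.134°

Signed shortest Δλ from -113.677° to +97.945° is -148.378°.
Midpoint longitude = -113.677° + (-148.378°)/2 = -113.677° − 74.189° = -187.866°.
Normalise into (−180°, 180°]: +172.134°.
(The naïve average (-113.677 + +97.945)/2 = -7.866° is on the wrong side of the globe.)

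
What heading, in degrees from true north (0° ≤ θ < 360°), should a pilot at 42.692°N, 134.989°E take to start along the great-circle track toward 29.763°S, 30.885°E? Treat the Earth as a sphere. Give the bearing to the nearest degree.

Δλ = 30.885 − 134.989 = -104.104°.
θ = atan2( sin Δλ · cos φ₂ , cos φ₁ · sin φ₂ − sin φ₁ · cos φ₂ · cos Δλ )
  = atan2(-0.84192, -0.22143) = -104.736° → normalised to [0°, 360°): 255.264°.

255°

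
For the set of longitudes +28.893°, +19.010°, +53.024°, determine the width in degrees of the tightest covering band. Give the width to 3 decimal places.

34.014°

Sort the longitudes: +19.010°, +28.893°, +53.024°.
Eastward gaps between consecutive values (wrapping around): 9.883°, 24.131°, 325.986°.
Largest gap = 325.986° ⇒ minimal covering band is its complement: 360° − 325.986° = 34.014°.
Band runs from +19.010° eastward to +53.024°.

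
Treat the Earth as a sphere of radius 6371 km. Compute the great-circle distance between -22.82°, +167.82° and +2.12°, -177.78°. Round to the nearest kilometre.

Δλ = -177.78 − 167.82 = -345.60°; wrapped into (−180°, 180°]: 14.40°.
Δφ = 2.12 − -22.82 = 24.94°.
a = sin²(Δφ/2) + cos φ₁ · cos φ₂ · sin²(Δλ/2) = 0.061094.
c = 2·atan2(√a, √(1−a)) = 0.49952 rad → d = 6371·c ≈ 3182.45 km.

3182 km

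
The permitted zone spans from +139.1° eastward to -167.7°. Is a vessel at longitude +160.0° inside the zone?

Yes

Band width going east from +139.1° to -167.7°: ((-167.7 − 139.1) mod 360) = 53.2°.
Offset of +160.0° east of the west edge: ((160.0 − 139.1) mod 360) = 20.9°.
20.9° ≤ 53.2° ⇒ inside.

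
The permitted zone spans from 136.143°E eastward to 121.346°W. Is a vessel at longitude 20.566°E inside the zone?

No

Band width going east from +136.143° to -121.346°: ((-121.346 − 136.143) mod 360) = 102.511°.
Offset of +20.566° east of the west edge: ((20.566 − 136.143) mod 360) = 244.423°.
244.423° > 102.511° ⇒ outside.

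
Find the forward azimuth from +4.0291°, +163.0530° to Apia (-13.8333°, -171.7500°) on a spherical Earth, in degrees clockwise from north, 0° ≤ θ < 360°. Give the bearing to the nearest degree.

126°

Δλ = -171.7500 − 163.0530 = -334.8030°; wrapped into (−180°, 180°]: 25.1970°.
θ = atan2( sin Δλ · cos φ₂ , cos φ₁ · sin φ₂ − sin φ₁ · cos φ₂ · cos Δλ )
  = atan2(0.41338, -0.30024) = 125.991° → normalised to [0°, 360°): 125.991°.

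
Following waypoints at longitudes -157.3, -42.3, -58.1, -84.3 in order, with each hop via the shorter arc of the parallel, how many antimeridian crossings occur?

0

Leg 1: -157.3° → -42.3°, shortest Δλ = 115.0° (east) — does not cross 180°.
Leg 2: -42.3° → -58.1°, shortest Δλ = -15.8° (west) — does not cross 180°.
Leg 3: -58.1° → -84.3°, shortest Δλ = -26.2° (west) — does not cross 180°.
Total crossings: 0.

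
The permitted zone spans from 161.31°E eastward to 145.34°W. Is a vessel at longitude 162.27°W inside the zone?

Yes

Band width going east from +161.31° to -145.34°: ((-145.34 − 161.31) mod 360) = 53.35°.
Offset of -162.27° east of the west edge: ((-162.27 − 161.31) mod 360) = 36.42°.
36.42° ≤ 53.35° ⇒ inside.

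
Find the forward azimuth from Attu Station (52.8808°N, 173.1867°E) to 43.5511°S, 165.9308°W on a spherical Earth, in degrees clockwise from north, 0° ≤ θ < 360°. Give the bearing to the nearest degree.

Δλ = -165.9308 − 173.1867 = -339.1175°; wrapped into (−180°, 180°]: 20.8825°.
θ = atan2( sin Δλ · cos φ₂ , cos φ₁ · sin φ₂ − sin φ₁ · cos φ₂ · cos Δλ )
  = atan2(0.25834, -0.95574) = 164.874° → normalised to [0°, 360°): 164.874°.

165°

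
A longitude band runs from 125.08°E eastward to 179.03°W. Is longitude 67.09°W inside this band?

No

Band width going east from +125.08° to -179.03°: ((-179.03 − 125.08) mod 360) = 55.89°.
Offset of -67.09° east of the west edge: ((-67.09 − 125.08) mod 360) = 167.83°.
167.83° > 55.89° ⇒ outside.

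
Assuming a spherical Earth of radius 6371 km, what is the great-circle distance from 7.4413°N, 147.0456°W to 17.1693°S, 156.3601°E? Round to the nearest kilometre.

6793 km

Δλ = 156.3601 − -147.0456 = 303.4057°; wrapped into (−180°, 180°]: -56.5943°.
Δφ = -17.1693 − 7.4413 = -24.6106°.
a = sin²(Δφ/2) + cos φ₁ · cos φ₂ · sin²(Δλ/2) = 0.258316.
c = 2·atan2(√a, √(1−a)) = 1.06630 rad → d = 6371·c ≈ 6793.39 km.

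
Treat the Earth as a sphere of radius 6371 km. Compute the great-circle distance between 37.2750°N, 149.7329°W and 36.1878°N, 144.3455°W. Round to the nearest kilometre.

Δλ = -144.3455 − -149.7329 = 5.3874°.
Δφ = 36.1878 − 37.2750 = -1.0872°.
a = sin²(Δφ/2) + cos φ₁ · cos φ₂ · sin²(Δλ/2) = 0.001508.
c = 2·atan2(√a, √(1−a)) = 0.07770 rad → d = 6371·c ≈ 495.01 km.

495 km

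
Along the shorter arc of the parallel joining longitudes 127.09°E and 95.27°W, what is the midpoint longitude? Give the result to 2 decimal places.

164.09°W

Signed shortest Δλ from +127.09° to -95.27° is +137.64°.
Midpoint longitude = +127.09° + (+137.64°)/2 = +127.09° + 68.82° = +195.91°.
Normalise into (−180°, 180°]: -164.09°.
(The naïve average (+127.09 + -95.27)/2 = 15.91° is on the wrong side of the globe.)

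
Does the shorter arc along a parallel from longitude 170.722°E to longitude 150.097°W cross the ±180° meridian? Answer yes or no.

Naïve |-150.097 − 170.722| = 320.819° > 180°, so the shorter arc goes the other way round — across 180°.
Signed shortest Δλ = ((-150.097 − 170.722 + 180) mod 360) − 180 = 39.181°.
Going east by 39.181° from +170.722° passes through 180° before reaching -150.097°.

Yes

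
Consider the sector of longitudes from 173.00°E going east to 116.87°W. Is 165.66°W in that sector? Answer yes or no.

Band width going east from +173.00° to -116.87°: ((-116.87 − 173.00) mod 360) = 70.13°.
Offset of -165.66° east of the west edge: ((-165.66 − 173.00) mod 360) = 21.34°.
21.34° ≤ 70.13° ⇒ inside.

Yes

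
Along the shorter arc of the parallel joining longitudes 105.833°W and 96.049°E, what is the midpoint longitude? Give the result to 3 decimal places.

Signed shortest Δλ from -105.833° to +96.049° is -158.118°.
Midpoint longitude = -105.833° + (-158.118°)/2 = -105.833° − 79.059° = -184.892°.
Normalise into (−180°, 180°]: +175.108°.
(The naïve average (-105.833 + +96.049)/2 = -4.892° is on the wrong side of the globe.)

175.108°E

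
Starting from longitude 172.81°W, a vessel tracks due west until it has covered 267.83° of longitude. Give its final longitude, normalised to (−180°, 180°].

80.64°W

Start at -172.81°; shift −267.83° → -440.64°.
-440.64° lies outside (−180°, 180°]; add 360° → -80.64°.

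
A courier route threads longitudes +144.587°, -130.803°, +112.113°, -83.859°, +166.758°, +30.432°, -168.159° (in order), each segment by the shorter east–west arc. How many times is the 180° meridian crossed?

5

Leg 1: +144.587° → -130.803°, shortest Δλ = 84.61° (east) — crosses 180°.
Leg 2: -130.803° → +112.113°, shortest Δλ = -117.084° (west) — crosses 180°.
Leg 3: +112.113° → -83.859°, shortest Δλ = 164.028° (east) — crosses 180°.
Leg 4: -83.859° → +166.758°, shortest Δλ = -109.383° (west) — crosses 180°.
Leg 5: +166.758° → +30.432°, shortest Δλ = -136.326° (west) — does not cross 180°.
Leg 6: +30.432° → -168.159°, shortest Δλ = 161.409° (east) — crosses 180°.
Total crossings: 5.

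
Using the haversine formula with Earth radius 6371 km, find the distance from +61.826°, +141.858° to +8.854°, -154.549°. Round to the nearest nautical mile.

4199 nmi

Δλ = -154.549 − 141.858 = -296.407°; wrapped into (−180°, 180°]: 63.593°.
Δφ = 8.854 − 61.826 = -52.972°.
a = sin²(Δφ/2) + cos φ₁ · cos φ₂ · sin²(Δλ/2) = 0.328418.
c = 2·atan2(√a, √(1−a)) = 1.22051 rad → d = 6371·c ≈ 7775.88 km ≈ 4198.64 nmi.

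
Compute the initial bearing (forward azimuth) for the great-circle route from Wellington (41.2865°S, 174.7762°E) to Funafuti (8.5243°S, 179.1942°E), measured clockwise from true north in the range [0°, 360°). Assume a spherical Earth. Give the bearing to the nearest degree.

8°

Δλ = 179.1942 − 174.7762 = 4.4180°.
θ = atan2( sin Δλ · cos φ₂ , cos φ₁ · sin φ₂ − sin φ₁ · cos φ₂ · cos Δλ )
  = atan2(0.07618, 0.53921) = 8.042° → normalised to [0°, 360°): 8.042°.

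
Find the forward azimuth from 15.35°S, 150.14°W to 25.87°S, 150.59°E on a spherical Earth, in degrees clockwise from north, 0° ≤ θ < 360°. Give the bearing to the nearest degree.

Δλ = 150.59 − -150.14 = 300.73°; wrapped into (−180°, 180°]: -59.27°.
θ = atan2( sin Δλ · cos φ₂ , cos φ₁ · sin φ₂ − sin φ₁ · cos φ₂ · cos Δλ )
  = atan2(-0.77344, -0.29905) = -111.139° → normalised to [0°, 360°): 248.861°.

249°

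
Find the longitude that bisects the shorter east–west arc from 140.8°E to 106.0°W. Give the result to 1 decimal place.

Signed shortest Δλ from +140.8° to -106.0° is +113.2°.
Midpoint longitude = +140.8° + (+113.2°)/2 = +140.8° + 56.6° = +197.4°.
Normalise into (−180°, 180°]: -162.6°.
(The naïve average (+140.8 + -106.0)/2 = 17.4° is on the wrong side of the globe.)

162.6°W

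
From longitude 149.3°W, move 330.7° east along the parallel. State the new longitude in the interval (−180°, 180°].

Start at -149.3°; shift +330.7° → +181.4°.
+181.4° lies outside (−180°, 180°]; subtract 360° → -178.6°.

178.6°W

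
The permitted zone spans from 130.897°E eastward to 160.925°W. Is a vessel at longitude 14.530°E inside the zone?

Band width going east from +130.897° to -160.925°: ((-160.925 − 130.897) mod 360) = 68.178°.
Offset of +14.530° east of the west edge: ((14.530 − 130.897) mod 360) = 243.633°.
243.633° > 68.178° ⇒ outside.

No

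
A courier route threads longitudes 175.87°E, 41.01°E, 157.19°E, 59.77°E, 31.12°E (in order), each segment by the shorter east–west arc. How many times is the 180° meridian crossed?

Leg 1: +175.87° → +41.01°, shortest Δλ = -134.86° (west) — does not cross 180°.
Leg 2: +41.01° → +157.19°, shortest Δλ = 116.18° (east) — does not cross 180°.
Leg 3: +157.19° → +59.77°, shortest Δλ = -97.42° (west) — does not cross 180°.
Leg 4: +59.77° → +31.12°, shortest Δλ = -28.65° (west) — does not cross 180°.
Total crossings: 0.

0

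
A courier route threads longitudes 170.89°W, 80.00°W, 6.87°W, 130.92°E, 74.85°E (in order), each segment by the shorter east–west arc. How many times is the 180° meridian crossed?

0

Leg 1: -170.89° → -80.00°, shortest Δλ = 90.89° (east) — does not cross 180°.
Leg 2: -80.00° → -6.87°, shortest Δλ = 73.13° (east) — does not cross 180°.
Leg 3: -6.87° → +130.92°, shortest Δλ = 137.79° (east) — does not cross 180°.
Leg 4: +130.92° → +74.85°, shortest Δλ = -56.07° (west) — does not cross 180°.
Total crossings: 0.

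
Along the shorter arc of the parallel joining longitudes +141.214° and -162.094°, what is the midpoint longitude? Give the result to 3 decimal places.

+169.560°

Signed shortest Δλ from +141.214° to -162.094° is +56.692°.
Midpoint longitude = +141.214° + (+56.692°)/2 = +141.214° + 28.346° = +169.560°.
(The naïve average (+141.214 + -162.094)/2 = -10.44° is on the wrong side of the globe.)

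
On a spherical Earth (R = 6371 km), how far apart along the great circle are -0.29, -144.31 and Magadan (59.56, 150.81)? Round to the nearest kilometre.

Δλ = 150.81 − -144.31 = 295.12°; wrapped into (−180°, 180°]: -64.88°.
Δφ = 59.56 − -0.29 = 59.85°.
a = sin²(Δφ/2) + cos φ₁ · cos φ₂ · sin²(Δλ/2) = 0.394646.
c = 2·atan2(√a, √(1−a)) = 1.35850 rad → d = 6371·c ≈ 8654.98 km.

8655 km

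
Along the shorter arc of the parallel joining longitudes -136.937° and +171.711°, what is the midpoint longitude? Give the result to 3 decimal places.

-162.613°

Signed shortest Δλ from -136.937° to +171.711° is -51.352°.
Midpoint longitude = -136.937° + (-51.352°)/2 = -136.937° − 25.676° = -162.613°.
(The naïve average (-136.937 + +171.711)/2 = 17.387° is on the wrong side of the globe.)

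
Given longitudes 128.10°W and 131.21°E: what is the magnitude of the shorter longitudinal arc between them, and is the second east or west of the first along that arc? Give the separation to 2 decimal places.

100.69° west

Raw difference: 131.21 − -128.10 = 259.31°.
Normalise into (−180°, 180°]: 259.31° − 360° = -100.69°.
Negative ⇒ the second point lies to the west; separation 100.69°.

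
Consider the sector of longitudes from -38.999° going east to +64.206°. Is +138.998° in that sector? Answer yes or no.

Band width going east from -38.999° to +64.206°: ((64.206 − -38.999) mod 360) = 103.205°.
Offset of +138.998° east of the west edge: ((138.998 − -38.999) mod 360) = 177.997°.
177.997° > 103.205° ⇒ outside.

No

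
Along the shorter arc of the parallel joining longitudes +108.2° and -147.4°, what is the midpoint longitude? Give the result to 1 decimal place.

Signed shortest Δλ from +108.2° to -147.4° is +104.4°.
Midpoint longitude = +108.2° + (+104.4°)/2 = +108.2° + 52.2° = +160.4°.
(The naïve average (+108.2 + -147.4)/2 = -19.6° is on the wrong side of the globe.)

+160.4°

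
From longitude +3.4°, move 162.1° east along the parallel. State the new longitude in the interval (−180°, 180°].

Start at +3.4°; shift +162.1° → +165.5°.
+165.5° already lies in (−180°, 180°].

+165.5°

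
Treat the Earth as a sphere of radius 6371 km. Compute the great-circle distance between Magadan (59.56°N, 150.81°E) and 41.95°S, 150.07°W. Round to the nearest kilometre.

Δλ = -150.07 − 150.81 = -300.88°; wrapped into (−180°, 180°]: 59.12°.
Δφ = -41.95 − 59.56 = -101.51°.
a = sin²(Δφ/2) + cos φ₁ · cos φ₂ · sin²(Δλ/2) = 0.691475.
c = 2·atan2(√a, √(1−a)) = 1.96378 rad → d = 6371·c ≈ 12511.26 km.

12511 km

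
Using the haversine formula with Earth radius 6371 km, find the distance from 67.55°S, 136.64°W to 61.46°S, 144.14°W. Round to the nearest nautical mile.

413 nmi

Δλ = -144.14 − -136.64 = -7.50°.
Δφ = -61.46 − -67.55 = 6.09°.
a = sin²(Δφ/2) + cos φ₁ · cos φ₂ · sin²(Δλ/2) = 0.003602.
c = 2·atan2(√a, √(1−a)) = 0.12011 rad → d = 6371·c ≈ 765.21 km ≈ 413.18 nmi.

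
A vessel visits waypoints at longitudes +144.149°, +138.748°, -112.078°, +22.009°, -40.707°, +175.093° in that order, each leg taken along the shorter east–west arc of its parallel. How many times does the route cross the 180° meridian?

2

Leg 1: +144.149° → +138.748°, shortest Δλ = -5.401° (west) — does not cross 180°.
Leg 2: +138.748° → -112.078°, shortest Δλ = 109.174° (east) — crosses 180°.
Leg 3: -112.078° → +22.009°, shortest Δλ = 134.087° (east) — does not cross 180°.
Leg 4: +22.009° → -40.707°, shortest Δλ = -62.716° (west) — does not cross 180°.
Leg 5: -40.707° → +175.093°, shortest Δλ = -144.2° (west) — crosses 180°.
Total crossings: 2.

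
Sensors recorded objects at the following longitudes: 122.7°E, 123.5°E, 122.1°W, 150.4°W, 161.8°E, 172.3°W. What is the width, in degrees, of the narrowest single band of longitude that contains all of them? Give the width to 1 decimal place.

Sort the longitudes: -172.3°, -150.4°, -122.1°, +122.7°, +123.5°, +161.8°.
Eastward gaps between consecutive values (wrapping around): 21.9°, 28.3°, 244.8°, 0.8°, 38.3°, 25.9°.
Largest gap = 244.8° ⇒ minimal covering band is its complement: 360° − 244.8° = 115.2°.
Band runs from +122.7° eastward to -122.1°, crossing the antimeridian.

115.2°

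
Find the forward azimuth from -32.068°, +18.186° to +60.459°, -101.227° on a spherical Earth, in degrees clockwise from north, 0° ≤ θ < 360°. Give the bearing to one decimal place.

324.8°

Δλ = -101.227 − 18.186 = -119.413°.
θ = atan2( sin Δλ · cos φ₂ , cos φ₁ · sin φ₂ − sin φ₁ · cos φ₂ · cos Δλ )
  = atan2(-0.42949, 0.60870) = -35.206° → normalised to [0°, 360°): 324.794°.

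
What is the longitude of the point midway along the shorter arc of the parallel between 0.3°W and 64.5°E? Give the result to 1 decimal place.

32.1°E

Signed shortest Δλ from -0.3° to +64.5° is +64.8°.
Midpoint longitude = -0.3° + (+64.8°)/2 = -0.3° + 32.4° = +32.1°.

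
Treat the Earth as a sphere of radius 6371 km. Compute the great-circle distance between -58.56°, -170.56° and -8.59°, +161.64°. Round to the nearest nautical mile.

Δλ = 161.64 − -170.56 = 332.20°; wrapped into (−180°, 180°]: -27.80°.
Δφ = -8.59 − -58.56 = 49.97°.
a = sin²(Δφ/2) + cos φ₁ · cos φ₂ · sin²(Δλ/2) = 0.208170.
c = 2·atan2(√a, √(1−a)) = 0.94757 rad → d = 6371·c ≈ 6036.95 km ≈ 3259.69 nmi.

3260 nmi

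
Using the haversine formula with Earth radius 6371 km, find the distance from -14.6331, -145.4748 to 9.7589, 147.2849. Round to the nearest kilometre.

7891 km

Δλ = 147.2849 − -145.4748 = 292.7597°; wrapped into (−180°, 180°]: -67.2403°.
Δφ = 9.7589 − -14.6331 = 24.3920°.
a = sin²(Δφ/2) + cos φ₁ · cos φ₂ · sin²(Δλ/2) = 0.336960.
c = 2·atan2(√a, √(1−a)) = 1.23864 rad → d = 6371·c ≈ 7891.39 km.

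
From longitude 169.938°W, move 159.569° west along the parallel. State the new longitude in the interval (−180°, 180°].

Start at -169.938°; shift −159.569° → -329.507°.
-329.507° lies outside (−180°, 180°]; add 360° → +30.493°.

30.493°E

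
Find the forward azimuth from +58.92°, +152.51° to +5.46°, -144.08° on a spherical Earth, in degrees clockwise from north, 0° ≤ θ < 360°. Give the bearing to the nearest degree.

110°

Δλ = -144.08 − 152.51 = -296.59°; wrapped into (−180°, 180°]: 63.41°.
θ = atan2( sin Δλ · cos φ₂ , cos φ₁ · sin φ₂ − sin φ₁ · cos φ₂ · cos Δλ )
  = atan2(0.89018, -0.33249) = 110.481° → normalised to [0°, 360°): 110.481°.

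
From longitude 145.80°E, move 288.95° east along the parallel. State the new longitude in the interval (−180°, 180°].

74.75°E

Start at +145.80°; shift +288.95° → +434.75°.
+434.75° lies outside (−180°, 180°]; subtract 360° → +74.75°.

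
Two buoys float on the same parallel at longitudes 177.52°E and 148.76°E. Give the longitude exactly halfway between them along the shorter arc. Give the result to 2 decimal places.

Signed shortest Δλ from +177.52° to +148.76° is -28.76°.
Midpoint longitude = +177.52° + (-28.76°)/2 = +177.52° − 14.38° = +163.14°.

163.14°E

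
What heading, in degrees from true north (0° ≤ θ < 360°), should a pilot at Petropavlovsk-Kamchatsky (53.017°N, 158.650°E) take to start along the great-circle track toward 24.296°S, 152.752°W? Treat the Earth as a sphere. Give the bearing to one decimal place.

136.8°

Δλ = -152.752 − 158.650 = -311.402°; wrapped into (−180°, 180°]: 48.598°.
θ = atan2( sin Δλ · cos φ₂ , cos φ₁ · sin φ₂ − sin φ₁ · cos φ₂ · cos Δλ )
  = atan2(0.68365, -0.72902) = 136.839° → normalised to [0°, 360°): 136.839°.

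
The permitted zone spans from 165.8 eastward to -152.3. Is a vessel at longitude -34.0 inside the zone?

Band width going east from +165.8° to -152.3°: ((-152.3 − 165.8) mod 360) = 41.9°.
Offset of -34.0° east of the west edge: ((-34.0 − 165.8) mod 360) = 160.2°.
160.2° > 41.9° ⇒ outside.

No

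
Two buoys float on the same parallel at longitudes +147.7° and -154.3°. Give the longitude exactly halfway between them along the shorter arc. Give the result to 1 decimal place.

+176.7°

Signed shortest Δλ from +147.7° to -154.3° is +58.0°.
Midpoint longitude = +147.7° + (+58.0°)/2 = +147.7° + 29.0° = +176.7°.
(The naïve average (+147.7 + -154.3)/2 = -3.3° is on the wrong side of the globe.)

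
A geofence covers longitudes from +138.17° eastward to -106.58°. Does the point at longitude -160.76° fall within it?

Yes

Band width going east from +138.17° to -106.58°: ((-106.58 − 138.17) mod 360) = 115.25°.
Offset of -160.76° east of the west edge: ((-160.76 − 138.17) mod 360) = 61.07°.
61.07° ≤ 115.25° ⇒ inside.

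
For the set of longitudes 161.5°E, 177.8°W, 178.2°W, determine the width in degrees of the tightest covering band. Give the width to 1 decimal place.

Sort the longitudes: -178.2°, -177.8°, +161.5°.
Eastward gaps between consecutive values (wrapping around): 0.4°, 339.3°, 20.3°.
Largest gap = 339.3° ⇒ minimal covering band is its complement: 360° − 339.3° = 20.7°.
Band runs from +161.5° eastward to -177.8°, crossing the antimeridian.

20.7°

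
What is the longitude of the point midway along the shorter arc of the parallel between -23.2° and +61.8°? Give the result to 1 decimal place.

+19.3°

Signed shortest Δλ from -23.2° to +61.8° is +85.0°.
Midpoint longitude = -23.2° + (+85.0°)/2 = -23.2° + 42.5° = +19.3°.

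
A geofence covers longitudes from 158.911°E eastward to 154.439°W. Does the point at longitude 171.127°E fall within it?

Band width going east from +158.911° to -154.439°: ((-154.439 − 158.911) mod 360) = 46.650°.
Offset of +171.127° east of the west edge: ((171.127 − 158.911) mod 360) = 12.216°.
12.216° ≤ 46.650° ⇒ inside.

Yes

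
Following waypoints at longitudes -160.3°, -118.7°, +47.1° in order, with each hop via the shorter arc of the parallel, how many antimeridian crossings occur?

0

Leg 1: -160.3° → -118.7°, shortest Δλ = 41.6° (east) — does not cross 180°.
Leg 2: -118.7° → +47.1°, shortest Δλ = 165.8° (east) — does not cross 180°.
Total crossings: 0.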